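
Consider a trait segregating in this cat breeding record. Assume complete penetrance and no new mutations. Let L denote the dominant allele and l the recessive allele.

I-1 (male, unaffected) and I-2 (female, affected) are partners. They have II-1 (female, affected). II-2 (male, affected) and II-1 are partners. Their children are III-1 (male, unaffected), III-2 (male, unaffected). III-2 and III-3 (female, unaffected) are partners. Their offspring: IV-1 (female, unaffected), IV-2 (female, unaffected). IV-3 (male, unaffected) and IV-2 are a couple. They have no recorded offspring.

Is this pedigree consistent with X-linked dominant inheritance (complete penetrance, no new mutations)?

Yes

A consistent assignment under X-linked dominant exists: I-1 X^l Y, I-2 X^L X^L, II-1 X^L X^l, II-2 X^L Y, III-1 X^l Y, III-2 X^l Y, III-3 X^l X^l, IV-1 X^l X^l, IV-2 X^l X^l, IV-3 X^l Y.
In this assignment every recorded phenotype matches its genotype and every non-founder's genotype is obtainable from its parents' genotypes, so the pedigree is consistent.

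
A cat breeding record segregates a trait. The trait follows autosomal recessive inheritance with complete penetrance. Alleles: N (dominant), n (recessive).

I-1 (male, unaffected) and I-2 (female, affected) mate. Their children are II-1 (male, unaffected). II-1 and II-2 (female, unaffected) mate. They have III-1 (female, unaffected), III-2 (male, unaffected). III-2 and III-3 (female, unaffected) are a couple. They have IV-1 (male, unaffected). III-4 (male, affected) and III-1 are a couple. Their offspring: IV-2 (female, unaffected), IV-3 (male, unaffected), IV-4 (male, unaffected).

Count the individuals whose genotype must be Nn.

Obligate heterozygotes: II-1 is unaffected so carries N and received n from I-2 (nn), so II-1 is Nn; IV-2 is unaffected so carries N and received n from III-4 (nn), so IV-2 is Nn; IV-3 is unaffected so carries N and received n from III-4 (nn), so IV-3 is Nn; IV-4 is unaffected so carries N and received n from III-4 (nn), so IV-4 is Nn.
Every other individual is either homozygous by phenotype or has at least one consistent homozygous assignment, so the count is 4.

4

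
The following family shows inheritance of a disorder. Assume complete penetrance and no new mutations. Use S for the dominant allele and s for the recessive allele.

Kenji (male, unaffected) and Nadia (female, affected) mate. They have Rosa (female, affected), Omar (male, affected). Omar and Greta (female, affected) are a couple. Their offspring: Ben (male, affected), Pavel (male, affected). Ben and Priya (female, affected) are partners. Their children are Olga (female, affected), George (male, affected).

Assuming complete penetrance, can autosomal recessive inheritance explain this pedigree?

Yes

A consistent assignment under autosomal recessive exists: Kenji Ss, Nadia ss, Rosa ss, Omar ss, Greta ss, Ben ss, Pavel ss, Priya ss, Olga ss, George ss.
In this assignment every recorded phenotype matches its genotype and every non-founder's genotype is obtainable from its parents' genotypes, so the pedigree is consistent.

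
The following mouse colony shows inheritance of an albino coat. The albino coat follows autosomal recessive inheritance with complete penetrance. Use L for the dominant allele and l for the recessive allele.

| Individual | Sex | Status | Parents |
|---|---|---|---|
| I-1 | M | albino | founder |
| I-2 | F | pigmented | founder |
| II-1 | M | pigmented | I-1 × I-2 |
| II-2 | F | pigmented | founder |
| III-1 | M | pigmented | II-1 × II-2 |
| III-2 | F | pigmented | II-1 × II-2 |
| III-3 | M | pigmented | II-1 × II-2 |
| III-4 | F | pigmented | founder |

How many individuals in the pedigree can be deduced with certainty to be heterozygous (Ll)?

Obligate heterozygotes: II-1 is pigmented so carries L and received l from I-1 (ll), so II-1 is Ll.
Every other individual is either homozygous by phenotype or has at least one consistent homozygous assignment, so the count is 1.

1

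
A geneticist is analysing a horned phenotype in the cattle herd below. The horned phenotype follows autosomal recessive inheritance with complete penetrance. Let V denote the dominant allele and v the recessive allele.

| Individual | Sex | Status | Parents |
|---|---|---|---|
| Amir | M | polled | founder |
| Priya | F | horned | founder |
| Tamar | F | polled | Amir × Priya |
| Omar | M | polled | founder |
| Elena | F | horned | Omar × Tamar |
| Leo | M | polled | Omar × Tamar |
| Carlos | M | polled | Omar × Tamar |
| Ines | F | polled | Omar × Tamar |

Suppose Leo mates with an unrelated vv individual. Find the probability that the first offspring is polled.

Omar is polled so carries V and passed v to Elena (vv), so Omar is Vv.
Tamar is polled so carries V and received v from Priya (vv), so Tamar is Vv.
Leo is a polled offspring of Omar (Vv) × Tamar (Vv), whose cross gives 1/4 VV : 1/2 Vv : 1/4 vv; conditioning on being polled, Leo is VV with probability 1/3, Vv with probability 2/3.
Summing over parental genotype combinations, P(offspring is polled) = 1/3·1 + 2/3·1/2 = 2/3.

2/3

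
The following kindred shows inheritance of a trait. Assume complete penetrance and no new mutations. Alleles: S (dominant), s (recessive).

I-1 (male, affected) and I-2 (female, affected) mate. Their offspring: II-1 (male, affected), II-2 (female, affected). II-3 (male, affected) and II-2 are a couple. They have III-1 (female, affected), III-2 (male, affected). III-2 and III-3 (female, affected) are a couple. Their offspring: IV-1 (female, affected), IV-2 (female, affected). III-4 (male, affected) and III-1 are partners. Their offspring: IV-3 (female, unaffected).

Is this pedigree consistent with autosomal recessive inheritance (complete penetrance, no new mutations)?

No

Under autosomal recessive, IV-3 (unaffected, female) cannot arise from III-4 (affected) × III-1 (affected).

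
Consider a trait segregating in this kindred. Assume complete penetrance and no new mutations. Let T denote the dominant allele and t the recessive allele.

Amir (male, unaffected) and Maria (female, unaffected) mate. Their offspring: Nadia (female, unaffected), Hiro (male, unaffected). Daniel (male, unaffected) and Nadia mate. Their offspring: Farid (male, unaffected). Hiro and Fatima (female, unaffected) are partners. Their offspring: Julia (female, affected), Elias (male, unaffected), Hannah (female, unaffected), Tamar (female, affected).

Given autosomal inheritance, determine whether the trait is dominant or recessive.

Hiro and Fatima are both unaffected yet have an affected child Julia. Under dominance, an affected child requires at least one affected parent, so the trait cannot be dominant.

recessive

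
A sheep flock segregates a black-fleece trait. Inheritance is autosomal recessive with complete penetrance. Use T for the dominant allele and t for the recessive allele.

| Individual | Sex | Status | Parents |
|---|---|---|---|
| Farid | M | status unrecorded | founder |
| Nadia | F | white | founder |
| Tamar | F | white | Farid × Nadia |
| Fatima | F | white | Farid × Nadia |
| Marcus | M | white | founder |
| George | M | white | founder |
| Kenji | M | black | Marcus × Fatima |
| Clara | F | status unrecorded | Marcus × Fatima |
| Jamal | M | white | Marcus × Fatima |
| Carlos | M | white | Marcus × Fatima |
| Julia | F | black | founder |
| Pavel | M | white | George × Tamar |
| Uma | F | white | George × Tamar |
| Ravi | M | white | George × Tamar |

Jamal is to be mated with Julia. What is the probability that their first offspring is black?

Marcus is white so carries T and passed t to Kenji (tt), so Marcus is Tt.
Fatima is white so carries T and passed t to Kenji (tt), so Fatima is Tt.
Jamal is a white offspring of Marcus (Tt) × Fatima (Tt), whose cross gives 1/4 TT : 1/2 Tt : 1/4 tt; conditioning on being white, Jamal is TT with probability 1/3, Tt with probability 2/3.
Julia is black, so Julia is tt.
Summing over parental genotype combinations, P(offspring is black) = 2/3·1/2 = 1/3.

1/3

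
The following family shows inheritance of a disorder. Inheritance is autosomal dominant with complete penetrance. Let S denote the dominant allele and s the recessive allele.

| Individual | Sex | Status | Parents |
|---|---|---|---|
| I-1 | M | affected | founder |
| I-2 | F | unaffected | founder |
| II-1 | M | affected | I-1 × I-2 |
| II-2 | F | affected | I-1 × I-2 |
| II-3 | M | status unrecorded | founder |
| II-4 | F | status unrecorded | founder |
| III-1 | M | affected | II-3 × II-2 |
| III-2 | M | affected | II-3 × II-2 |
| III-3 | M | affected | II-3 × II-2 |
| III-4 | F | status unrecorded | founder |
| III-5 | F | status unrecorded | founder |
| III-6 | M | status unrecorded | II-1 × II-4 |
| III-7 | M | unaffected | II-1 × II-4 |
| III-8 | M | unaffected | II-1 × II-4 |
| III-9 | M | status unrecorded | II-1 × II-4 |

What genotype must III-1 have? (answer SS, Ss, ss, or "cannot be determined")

III-1's phenotype allows SS or Ss, and no parent or child forces a single allele at both positions; consistent genotype assignments exist with III-1 as SS or Ss.

cannot be determined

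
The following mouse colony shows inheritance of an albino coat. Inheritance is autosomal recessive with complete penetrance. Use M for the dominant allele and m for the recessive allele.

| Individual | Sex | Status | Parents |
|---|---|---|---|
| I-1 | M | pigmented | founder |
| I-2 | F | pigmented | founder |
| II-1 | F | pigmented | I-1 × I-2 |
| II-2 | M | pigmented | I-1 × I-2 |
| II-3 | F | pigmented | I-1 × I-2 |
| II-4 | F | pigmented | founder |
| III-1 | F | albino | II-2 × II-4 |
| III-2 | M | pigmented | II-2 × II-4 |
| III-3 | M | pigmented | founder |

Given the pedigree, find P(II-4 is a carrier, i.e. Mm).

II-4 is pigmented so carries M and passed m to III-1 (mm), so II-4 is Mm, giving P(Mm) = 1.

1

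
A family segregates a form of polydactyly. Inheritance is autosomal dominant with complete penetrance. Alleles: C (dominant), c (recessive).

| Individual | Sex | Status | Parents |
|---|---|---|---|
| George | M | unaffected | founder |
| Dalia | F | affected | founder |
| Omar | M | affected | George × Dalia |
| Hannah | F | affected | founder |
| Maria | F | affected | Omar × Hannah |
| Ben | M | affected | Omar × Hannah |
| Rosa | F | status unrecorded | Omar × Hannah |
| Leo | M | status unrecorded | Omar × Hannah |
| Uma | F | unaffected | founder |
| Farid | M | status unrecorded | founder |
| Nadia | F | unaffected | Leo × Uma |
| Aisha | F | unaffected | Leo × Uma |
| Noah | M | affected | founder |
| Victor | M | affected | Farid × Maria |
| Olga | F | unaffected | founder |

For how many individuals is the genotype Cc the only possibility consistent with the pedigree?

1

Obligate heterozygotes: Omar is affected so carries C and received c from George (cc), so Omar is Cc.
Every other individual is either homozygous by phenotype or has at least one consistent homozygous assignment, so the count is 1.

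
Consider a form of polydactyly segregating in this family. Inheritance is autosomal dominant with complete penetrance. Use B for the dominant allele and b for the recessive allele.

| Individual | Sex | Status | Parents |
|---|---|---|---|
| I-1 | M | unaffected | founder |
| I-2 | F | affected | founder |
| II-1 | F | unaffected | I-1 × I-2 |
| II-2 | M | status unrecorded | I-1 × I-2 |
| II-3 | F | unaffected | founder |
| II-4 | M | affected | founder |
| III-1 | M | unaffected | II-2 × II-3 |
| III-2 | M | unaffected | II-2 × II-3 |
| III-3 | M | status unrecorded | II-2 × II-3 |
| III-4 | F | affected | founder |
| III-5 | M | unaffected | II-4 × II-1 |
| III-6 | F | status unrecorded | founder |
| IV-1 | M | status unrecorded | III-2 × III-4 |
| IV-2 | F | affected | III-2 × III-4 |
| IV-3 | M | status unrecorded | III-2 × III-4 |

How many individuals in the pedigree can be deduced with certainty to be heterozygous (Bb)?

3

Obligate heterozygotes: I-2 is affected so carries B and passed b to II-1 (bb), so I-2 is Bb; II-4 is affected so carries B and passed b to III-5 (bb), so II-4 is Bb; IV-2 is affected so carries B and received b from III-2 (bb), so IV-2 is Bb.
Every other individual is either homozygous by phenotype or has at least one consistent homozygous assignment, so the count is 3.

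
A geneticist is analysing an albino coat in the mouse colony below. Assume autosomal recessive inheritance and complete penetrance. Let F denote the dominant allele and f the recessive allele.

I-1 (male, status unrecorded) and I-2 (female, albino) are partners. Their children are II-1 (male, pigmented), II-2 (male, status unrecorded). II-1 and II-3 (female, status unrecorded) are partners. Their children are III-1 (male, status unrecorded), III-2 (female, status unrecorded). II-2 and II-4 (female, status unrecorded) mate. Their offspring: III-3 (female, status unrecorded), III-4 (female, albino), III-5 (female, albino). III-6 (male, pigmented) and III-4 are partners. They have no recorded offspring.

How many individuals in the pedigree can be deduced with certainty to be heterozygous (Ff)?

Obligate heterozygotes: II-1 is pigmented so carries F and received f from I-2 (ff), so II-1 is Ff.
Every other individual is either homozygous by phenotype or has at least one consistent homozygous assignment, so the count is 1.

1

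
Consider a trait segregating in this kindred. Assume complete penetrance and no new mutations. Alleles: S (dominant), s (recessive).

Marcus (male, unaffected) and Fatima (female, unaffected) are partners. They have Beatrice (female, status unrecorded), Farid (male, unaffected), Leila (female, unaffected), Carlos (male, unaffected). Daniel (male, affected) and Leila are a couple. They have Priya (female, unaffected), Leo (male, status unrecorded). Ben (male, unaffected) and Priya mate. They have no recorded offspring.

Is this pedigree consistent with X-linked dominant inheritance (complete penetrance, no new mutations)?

No

Under X-linked dominant, Priya (unaffected, female) cannot arise from Daniel (affected) × Leila (unaffected).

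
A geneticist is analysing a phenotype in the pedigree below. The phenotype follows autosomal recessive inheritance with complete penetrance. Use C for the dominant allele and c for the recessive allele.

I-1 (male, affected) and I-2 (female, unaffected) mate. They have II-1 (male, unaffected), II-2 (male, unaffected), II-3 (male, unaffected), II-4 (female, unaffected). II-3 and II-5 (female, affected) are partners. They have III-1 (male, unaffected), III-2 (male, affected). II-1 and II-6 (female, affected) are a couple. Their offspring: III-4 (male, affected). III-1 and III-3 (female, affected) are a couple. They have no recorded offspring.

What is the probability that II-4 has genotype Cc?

II-4 is unaffected so carries C and received c from I-1 (cc), so II-4 is Cc, giving P(Cc) = 1.

1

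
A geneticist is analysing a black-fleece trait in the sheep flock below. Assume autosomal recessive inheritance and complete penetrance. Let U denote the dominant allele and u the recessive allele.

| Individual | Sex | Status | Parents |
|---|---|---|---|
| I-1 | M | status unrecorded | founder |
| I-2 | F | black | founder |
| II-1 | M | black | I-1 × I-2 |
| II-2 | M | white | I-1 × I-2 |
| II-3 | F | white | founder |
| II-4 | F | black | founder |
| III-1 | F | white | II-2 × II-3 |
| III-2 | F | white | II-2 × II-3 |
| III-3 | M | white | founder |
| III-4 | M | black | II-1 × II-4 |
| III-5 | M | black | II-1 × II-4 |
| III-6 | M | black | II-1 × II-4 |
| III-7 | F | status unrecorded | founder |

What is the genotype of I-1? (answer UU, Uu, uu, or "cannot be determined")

Uu

From phenotype alone, I-1 is UU or Uu or uu.
I-1 passed U to II-2 (Uu, whose u came from I-2) and passed u to II-1 (uu), so I-1 is Uu.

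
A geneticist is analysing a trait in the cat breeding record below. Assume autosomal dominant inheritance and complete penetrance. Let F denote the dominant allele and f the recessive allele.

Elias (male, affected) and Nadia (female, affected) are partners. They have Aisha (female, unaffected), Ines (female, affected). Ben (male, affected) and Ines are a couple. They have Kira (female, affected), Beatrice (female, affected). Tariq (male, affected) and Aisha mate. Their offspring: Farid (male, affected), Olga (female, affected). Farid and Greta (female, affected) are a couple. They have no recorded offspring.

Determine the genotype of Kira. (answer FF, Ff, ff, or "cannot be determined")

cannot be determined

Kira's phenotype allows FF or Ff, and no parent or child forces a single allele at both positions; consistent genotype assignments exist with Kira as FF or Ff.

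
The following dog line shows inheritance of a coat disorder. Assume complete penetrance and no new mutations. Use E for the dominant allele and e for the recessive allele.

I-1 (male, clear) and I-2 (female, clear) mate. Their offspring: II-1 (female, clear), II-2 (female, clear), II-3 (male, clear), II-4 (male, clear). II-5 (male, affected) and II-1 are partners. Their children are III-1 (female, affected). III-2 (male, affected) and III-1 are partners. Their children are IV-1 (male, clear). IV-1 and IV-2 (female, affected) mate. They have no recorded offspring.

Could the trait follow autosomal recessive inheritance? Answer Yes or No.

Under autosomal recessive, IV-1 (clear, male) cannot arise from III-2 (affected) × III-1 (affected).

No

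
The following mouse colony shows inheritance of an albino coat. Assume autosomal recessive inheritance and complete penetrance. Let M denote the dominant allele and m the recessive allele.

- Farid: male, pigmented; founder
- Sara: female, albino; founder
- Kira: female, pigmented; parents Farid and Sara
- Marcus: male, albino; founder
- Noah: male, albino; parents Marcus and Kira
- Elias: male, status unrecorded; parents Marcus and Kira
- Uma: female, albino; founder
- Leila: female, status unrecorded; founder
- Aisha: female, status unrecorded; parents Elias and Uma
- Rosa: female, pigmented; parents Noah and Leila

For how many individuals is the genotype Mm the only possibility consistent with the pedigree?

2

Obligate heterozygotes: Kira is pigmented so carries M and received m from Sara (mm), so Kira is Mm; Rosa is pigmented so carries M and received m from Noah (mm), so Rosa is Mm.
Every other individual is either homozygous by phenotype or has at least one consistent homozygous assignment, so the count is 2.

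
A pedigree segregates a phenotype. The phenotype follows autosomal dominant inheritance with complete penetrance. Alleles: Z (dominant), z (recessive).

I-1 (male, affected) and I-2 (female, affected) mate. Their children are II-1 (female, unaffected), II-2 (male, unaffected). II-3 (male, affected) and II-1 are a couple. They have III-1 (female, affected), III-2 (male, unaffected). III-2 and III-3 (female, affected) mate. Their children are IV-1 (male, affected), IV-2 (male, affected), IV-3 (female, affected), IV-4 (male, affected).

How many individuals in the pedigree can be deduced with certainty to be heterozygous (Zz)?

8

Obligate heterozygotes: I-1 is affected so carries Z and passed z to II-1 (zz), so I-1 is Zz; I-2 is affected so carries Z and passed z to II-1 (zz), so I-2 is Zz; II-3 is affected so carries Z and passed z to III-2 (zz), so II-3 is Zz; III-1 is affected so carries Z and received z from II-1 (zz), so III-1 is Zz; IV-1 is affected so carries Z and received z from III-2 (zz), so IV-1 is Zz; IV-2 is affected so carries Z and received z from III-2 (zz), so IV-2 is Zz; IV-3 is affected so carries Z and received z from III-2 (zz), so IV-3 is Zz; IV-4 is affected so carries Z and received z from III-2 (zz), so IV-4 is Zz.
Every other individual is either homozygous by phenotype or has at least one consistent homozygous assignment, so the count is 8.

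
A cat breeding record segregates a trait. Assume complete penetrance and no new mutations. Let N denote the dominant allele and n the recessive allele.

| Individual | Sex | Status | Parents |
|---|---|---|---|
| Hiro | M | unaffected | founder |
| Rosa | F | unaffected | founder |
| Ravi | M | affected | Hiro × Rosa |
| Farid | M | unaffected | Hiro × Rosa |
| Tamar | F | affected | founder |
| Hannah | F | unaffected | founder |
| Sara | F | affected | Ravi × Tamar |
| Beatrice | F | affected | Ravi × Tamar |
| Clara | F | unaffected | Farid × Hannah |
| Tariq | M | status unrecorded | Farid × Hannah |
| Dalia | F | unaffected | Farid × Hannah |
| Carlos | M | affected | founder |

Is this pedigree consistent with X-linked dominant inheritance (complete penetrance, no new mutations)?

No

Under X-linked dominant, Ravi (affected, male) cannot arise from Hiro (unaffected) × Rosa (unaffected).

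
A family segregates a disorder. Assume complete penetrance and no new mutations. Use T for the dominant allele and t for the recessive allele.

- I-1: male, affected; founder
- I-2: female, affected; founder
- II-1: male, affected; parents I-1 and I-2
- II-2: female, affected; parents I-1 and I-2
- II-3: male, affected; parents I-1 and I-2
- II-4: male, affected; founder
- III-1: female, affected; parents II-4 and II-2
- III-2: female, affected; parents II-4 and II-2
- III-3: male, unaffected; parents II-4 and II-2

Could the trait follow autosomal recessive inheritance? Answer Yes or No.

No

Under autosomal recessive, III-3 (unaffected, male) cannot arise from II-4 (affected) × II-2 (affected).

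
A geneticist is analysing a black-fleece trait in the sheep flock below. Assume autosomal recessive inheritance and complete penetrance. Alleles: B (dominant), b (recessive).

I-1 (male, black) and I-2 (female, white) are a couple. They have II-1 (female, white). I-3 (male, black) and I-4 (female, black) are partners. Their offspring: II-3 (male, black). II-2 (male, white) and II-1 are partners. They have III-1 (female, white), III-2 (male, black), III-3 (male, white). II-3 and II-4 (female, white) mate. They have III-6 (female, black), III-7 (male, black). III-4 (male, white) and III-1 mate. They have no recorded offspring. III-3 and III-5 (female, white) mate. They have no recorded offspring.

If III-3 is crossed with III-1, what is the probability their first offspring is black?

II-2 is white so carries B and passed b to III-2 (bb), so II-2 is Bb.
II-1 is white so carries B and received b from I-1 (bb), so II-1 is Bb.
III-3 is a white offspring of II-2 (Bb) × II-1 (Bb), whose cross gives 1/4 BB : 1/2 Bb : 1/4 bb; conditioning on being white, III-3 is BB with probability 1/3, Bb with probability 2/3.
III-1 is a white offspring of II-2 (Bb) × II-1 (Bb), whose cross gives 1/4 BB : 1/2 Bb : 1/4 bb; conditioning on being white, III-1 is BB with probability 1/3, Bb with probability 2/3.
Summing over parental genotype combinations, P(offspring is black) = 4/9·1/4 = 1/9.

1/9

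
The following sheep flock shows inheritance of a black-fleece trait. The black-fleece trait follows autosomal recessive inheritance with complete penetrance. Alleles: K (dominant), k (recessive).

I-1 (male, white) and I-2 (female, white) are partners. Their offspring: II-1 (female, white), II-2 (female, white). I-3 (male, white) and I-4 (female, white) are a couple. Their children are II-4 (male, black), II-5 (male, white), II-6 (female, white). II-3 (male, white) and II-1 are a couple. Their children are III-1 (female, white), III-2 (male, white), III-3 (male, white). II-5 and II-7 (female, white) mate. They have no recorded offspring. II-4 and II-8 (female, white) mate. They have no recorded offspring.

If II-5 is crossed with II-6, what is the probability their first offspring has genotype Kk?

I-3 is white so carries K and passed k to II-4 (kk), so I-3 is Kk.
I-4 is white so carries K and passed k to II-4 (kk), so I-4 is Kk.
II-5 is a white offspring of I-3 (Kk) × I-4 (Kk), whose cross gives 1/4 KK : 1/2 Kk : 1/4 kk; conditioning on being white, II-5 is KK with probability 1/3, Kk with probability 2/3.
II-6 is a white offspring of I-3 (Kk) × I-4 (Kk), whose cross gives 1/4 KK : 1/2 Kk : 1/4 kk; conditioning on being white, II-6 is KK with probability 1/3, Kk with probability 2/3.
Summing over parental genotype combinations, P(offspring has genotype Kk) = 2/9·1/2 + 2/9·1/2 + 4/9·1/2 = 4/9.

4/9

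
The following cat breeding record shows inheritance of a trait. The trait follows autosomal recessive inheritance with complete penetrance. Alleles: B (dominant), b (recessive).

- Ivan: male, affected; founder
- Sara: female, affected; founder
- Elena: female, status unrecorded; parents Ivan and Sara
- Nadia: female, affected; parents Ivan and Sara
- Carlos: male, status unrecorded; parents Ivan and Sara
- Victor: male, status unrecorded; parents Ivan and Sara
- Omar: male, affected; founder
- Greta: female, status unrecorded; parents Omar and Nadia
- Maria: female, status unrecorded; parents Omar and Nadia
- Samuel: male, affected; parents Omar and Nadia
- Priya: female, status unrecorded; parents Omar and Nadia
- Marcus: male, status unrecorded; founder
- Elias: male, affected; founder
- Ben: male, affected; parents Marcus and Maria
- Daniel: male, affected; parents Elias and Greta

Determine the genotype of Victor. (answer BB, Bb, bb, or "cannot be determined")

bb

From phenotype alone, Victor is BB or Bb or bb.
Victor received b from Ivan (bb) and received b from Sara (bb), so Victor is bb.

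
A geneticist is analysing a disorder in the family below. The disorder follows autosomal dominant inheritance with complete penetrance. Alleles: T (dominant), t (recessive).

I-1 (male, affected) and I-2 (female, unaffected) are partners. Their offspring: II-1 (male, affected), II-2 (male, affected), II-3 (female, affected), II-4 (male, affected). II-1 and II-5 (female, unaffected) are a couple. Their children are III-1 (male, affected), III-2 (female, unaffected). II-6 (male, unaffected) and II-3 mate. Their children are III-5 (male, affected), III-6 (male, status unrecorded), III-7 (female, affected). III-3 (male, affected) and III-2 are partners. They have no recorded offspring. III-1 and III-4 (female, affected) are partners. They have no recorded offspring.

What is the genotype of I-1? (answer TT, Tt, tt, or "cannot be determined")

cannot be determined

I-1's phenotype allows TT or Tt, and no parent or child forces a single allele at both positions; consistent genotype assignments exist with I-1 as TT or Tt.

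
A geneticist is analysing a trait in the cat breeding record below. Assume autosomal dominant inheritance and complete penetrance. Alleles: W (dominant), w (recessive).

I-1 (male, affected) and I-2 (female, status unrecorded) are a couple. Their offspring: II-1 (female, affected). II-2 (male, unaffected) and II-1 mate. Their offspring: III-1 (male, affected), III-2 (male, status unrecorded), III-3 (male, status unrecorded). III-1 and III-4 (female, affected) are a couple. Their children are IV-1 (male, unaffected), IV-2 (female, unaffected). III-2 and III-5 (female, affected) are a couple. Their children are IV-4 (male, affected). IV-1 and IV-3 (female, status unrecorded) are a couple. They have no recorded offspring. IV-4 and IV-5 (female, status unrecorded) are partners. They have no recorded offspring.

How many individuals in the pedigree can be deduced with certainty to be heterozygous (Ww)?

2

Obligate heterozygotes: III-1 is affected so carries W and received w from II-2 (ww), so III-1 is Ww; III-4 is affected so carries W and passed w to IV-1 (ww), so III-4 is Ww.
Every other individual is either homozygous by phenotype or has at least one consistent homozygous assignment, so the count is 2.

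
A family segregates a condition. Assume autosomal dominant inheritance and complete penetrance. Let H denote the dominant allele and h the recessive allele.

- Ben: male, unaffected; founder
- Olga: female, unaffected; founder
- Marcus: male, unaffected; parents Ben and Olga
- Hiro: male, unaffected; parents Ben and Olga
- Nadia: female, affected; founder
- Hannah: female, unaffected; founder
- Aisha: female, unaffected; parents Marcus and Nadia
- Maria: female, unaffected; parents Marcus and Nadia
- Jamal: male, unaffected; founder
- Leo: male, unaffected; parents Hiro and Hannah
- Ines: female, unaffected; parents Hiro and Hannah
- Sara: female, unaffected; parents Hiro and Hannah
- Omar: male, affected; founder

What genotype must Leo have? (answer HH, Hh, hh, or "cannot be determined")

hh

Leo is unaffected, so Leo is hh.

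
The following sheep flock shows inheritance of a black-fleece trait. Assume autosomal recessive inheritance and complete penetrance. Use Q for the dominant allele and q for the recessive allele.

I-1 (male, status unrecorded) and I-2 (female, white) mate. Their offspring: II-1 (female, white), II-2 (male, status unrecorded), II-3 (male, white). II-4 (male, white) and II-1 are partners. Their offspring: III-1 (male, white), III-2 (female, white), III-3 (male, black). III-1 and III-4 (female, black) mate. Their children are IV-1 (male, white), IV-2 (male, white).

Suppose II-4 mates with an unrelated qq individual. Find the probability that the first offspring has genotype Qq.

1/2

II-4 is white so carries Q and passed q to III-3 (qq), so II-4 is Qq.
The cross gives 1/2 Qq : 1/2 qq, so P(offspring has genotype Qq) = 1/2.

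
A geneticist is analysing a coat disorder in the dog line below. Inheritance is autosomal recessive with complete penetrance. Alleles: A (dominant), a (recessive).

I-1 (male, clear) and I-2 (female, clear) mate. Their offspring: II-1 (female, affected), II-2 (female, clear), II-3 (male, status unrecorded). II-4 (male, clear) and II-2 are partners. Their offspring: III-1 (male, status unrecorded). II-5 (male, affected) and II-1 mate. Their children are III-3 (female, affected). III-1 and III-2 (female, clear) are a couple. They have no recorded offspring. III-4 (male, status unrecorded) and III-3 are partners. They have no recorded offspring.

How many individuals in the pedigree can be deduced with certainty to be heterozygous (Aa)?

Obligate heterozygotes: I-1 is clear so carries A and passed a to II-1 (aa), so I-1 is Aa; I-2 is clear so carries A and passed a to II-1 (aa), so I-2 is Aa.
Every other individual is either homozygous by phenotype or has at least one consistent homozygous assignment, so the count is 2.

2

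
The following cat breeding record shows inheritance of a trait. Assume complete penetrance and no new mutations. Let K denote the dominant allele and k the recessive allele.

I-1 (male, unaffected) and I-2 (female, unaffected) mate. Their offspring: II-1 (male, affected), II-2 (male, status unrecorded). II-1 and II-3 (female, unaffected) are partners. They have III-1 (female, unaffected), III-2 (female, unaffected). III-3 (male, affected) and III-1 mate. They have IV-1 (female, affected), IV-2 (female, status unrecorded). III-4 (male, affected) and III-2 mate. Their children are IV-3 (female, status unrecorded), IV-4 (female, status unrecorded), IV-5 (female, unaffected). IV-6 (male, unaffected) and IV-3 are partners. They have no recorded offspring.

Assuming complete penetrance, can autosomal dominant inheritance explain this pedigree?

Under autosomal dominant, II-1 (affected, male) cannot arise from I-1 (unaffected) × I-2 (unaffected).

No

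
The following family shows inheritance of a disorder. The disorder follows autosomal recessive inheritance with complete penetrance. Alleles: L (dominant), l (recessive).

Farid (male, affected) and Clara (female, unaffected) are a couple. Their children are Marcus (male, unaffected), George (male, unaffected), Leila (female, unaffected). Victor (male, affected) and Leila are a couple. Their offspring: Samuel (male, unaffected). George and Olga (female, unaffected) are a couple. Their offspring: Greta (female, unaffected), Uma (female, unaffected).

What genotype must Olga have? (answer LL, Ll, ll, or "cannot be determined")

Olga's phenotype allows LL or Ll, and no parent or child forces a single allele at both positions; consistent genotype assignments exist with Olga as LL or Ll.

cannot be determined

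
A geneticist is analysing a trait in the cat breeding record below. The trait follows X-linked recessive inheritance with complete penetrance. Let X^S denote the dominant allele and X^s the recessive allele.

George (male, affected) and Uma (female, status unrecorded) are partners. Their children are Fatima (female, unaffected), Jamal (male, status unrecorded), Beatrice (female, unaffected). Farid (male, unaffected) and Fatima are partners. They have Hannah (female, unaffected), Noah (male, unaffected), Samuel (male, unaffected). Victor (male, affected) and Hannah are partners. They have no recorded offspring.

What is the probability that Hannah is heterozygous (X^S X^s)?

Farid is unaffected, so Farid is X^S Y.
Fatima is unaffected so carries S and received s from George (X^s Y), so Fatima is X^S X^s.
Their cross gives offspring ratios 1/2 X^S X^S : 1/2 X^S X^s. Conditioning on Hannah being unaffected, P(X^S X^s) = 1/2 / 1 = 1/2.

1/2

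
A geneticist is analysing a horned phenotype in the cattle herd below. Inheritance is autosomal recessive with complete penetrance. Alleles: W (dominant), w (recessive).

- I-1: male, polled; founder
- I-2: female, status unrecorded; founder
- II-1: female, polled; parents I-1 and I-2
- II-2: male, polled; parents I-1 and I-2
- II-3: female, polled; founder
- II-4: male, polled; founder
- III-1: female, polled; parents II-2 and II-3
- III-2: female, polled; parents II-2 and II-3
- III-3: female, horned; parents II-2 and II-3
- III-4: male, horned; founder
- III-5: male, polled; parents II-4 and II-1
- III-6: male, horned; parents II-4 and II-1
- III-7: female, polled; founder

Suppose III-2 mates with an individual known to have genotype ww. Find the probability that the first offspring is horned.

1/3

II-2 is polled so carries W and passed w to III-3 (ww), so II-2 is Ww.
II-3 is polled so carries W and passed w to III-3 (ww), so II-3 is Ww.
III-2 is a polled offspring of II-2 (Ww) × II-3 (Ww), whose cross gives 1/4 WW : 1/2 Ww : 1/4 ww; conditioning on being polled, III-2 is WW with probability 1/3, Ww with probability 2/3.
Summing over parental genotype combinations, P(offspring is horned) = 2/3·1/2 = 1/3.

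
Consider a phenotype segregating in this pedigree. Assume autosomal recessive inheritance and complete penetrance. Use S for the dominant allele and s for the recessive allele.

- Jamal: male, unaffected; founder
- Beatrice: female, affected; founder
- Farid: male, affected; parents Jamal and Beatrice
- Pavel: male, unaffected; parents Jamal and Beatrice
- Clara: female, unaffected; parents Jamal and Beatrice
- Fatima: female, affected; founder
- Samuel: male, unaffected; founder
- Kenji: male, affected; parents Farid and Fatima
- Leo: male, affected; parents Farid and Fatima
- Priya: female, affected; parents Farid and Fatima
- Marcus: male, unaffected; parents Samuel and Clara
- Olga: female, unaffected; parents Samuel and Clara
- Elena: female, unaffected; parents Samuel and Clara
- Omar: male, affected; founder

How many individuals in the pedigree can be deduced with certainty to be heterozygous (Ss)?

3

Obligate heterozygotes: Jamal is unaffected so carries S and passed s to Farid (ss), so Jamal is Ss; Pavel is unaffected so carries S and received s from Beatrice (ss), so Pavel is Ss; Clara is unaffected so carries S and received s from Beatrice (ss), so Clara is Ss.
Every other individual is either homozygous by phenotype or has at least one consistent homozygous assignment, so the count is 3.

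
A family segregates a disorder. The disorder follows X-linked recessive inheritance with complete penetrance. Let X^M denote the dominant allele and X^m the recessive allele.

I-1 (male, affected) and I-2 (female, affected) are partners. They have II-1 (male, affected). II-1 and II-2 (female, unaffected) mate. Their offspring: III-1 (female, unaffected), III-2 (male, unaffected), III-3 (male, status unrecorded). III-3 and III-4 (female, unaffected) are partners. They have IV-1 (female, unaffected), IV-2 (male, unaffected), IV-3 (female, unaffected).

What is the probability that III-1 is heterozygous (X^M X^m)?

III-1 is unaffected so carries M and received m from II-1 (X^m Y), so III-1 is X^M X^m, giving P(X^M X^m) = 1.

1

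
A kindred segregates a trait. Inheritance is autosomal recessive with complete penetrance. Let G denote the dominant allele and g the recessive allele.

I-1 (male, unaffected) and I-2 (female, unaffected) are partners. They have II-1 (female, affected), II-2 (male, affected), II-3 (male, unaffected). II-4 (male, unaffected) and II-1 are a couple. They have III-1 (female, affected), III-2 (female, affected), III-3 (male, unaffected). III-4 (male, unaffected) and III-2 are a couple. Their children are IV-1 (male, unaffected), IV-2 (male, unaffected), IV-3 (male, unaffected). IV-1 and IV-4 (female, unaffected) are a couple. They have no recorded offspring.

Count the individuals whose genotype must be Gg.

7

Obligate heterozygotes: I-1 is unaffected so carries G and passed g to II-1 (gg), so I-1 is Gg; I-2 is unaffected so carries G and passed g to II-1 (gg), so I-2 is Gg; II-4 is unaffected so carries G and passed g to III-1 (gg), so II-4 is Gg; III-3 is unaffected so carries G and received g from II-1 (gg), so III-3 is Gg; IV-1 is unaffected so carries G and received g from III-2 (gg), so IV-1 is Gg; IV-2 is unaffected so carries G and received g from III-2 (gg), so IV-2 is Gg; IV-3 is unaffected so carries G and received g from III-2 (gg), so IV-3 is Gg.
Every other individual is either homozygous by phenotype or has at least one consistent homozygous assignment, so the count is 7.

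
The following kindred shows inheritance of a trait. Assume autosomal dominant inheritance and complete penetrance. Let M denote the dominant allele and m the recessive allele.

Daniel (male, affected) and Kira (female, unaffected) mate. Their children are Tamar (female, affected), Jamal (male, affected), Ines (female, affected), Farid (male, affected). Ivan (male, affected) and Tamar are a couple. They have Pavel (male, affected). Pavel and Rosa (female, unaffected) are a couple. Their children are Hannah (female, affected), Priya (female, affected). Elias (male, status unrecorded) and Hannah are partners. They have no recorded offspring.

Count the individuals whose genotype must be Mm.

Obligate heterozygotes: Tamar is affected so carries M and received m from Kira (mm), so Tamar is Mm; Jamal is affected so carries M and received m from Kira (mm), so Jamal is Mm; Ines is affected so carries M and received m from Kira (mm), so Ines is Mm; Farid is affected so carries M and received m from Kira (mm), so Farid is Mm; Hannah is affected so carries M and received m from Rosa (mm), so Hannah is Mm; Priya is affected so carries M and received m from Rosa (mm), so Priya is Mm.
Every other individual is either homozygous by phenotype or has at least one consistent homozygous assignment, so the count is 6.

6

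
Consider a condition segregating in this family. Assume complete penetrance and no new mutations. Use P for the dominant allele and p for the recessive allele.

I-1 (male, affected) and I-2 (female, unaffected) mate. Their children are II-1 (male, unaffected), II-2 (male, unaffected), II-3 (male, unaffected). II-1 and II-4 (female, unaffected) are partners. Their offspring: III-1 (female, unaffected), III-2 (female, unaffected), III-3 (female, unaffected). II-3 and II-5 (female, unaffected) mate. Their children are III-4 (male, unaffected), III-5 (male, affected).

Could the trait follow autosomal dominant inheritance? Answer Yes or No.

Under autosomal dominant, III-5 (affected, male) cannot arise from II-3 (unaffected) × II-5 (unaffected).

No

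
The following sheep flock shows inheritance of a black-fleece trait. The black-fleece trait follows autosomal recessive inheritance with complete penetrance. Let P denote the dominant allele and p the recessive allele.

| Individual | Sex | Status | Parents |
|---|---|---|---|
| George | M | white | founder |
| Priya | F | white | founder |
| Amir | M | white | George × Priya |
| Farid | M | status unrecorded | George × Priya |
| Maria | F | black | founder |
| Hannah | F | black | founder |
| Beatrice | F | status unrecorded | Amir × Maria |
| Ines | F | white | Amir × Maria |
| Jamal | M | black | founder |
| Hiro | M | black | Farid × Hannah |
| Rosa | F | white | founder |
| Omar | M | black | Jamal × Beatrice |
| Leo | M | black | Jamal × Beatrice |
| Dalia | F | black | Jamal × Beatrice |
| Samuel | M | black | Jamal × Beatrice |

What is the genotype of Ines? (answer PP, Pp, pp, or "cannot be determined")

Pp

From phenotype alone, Ines is PP or Pp.
Ines is white so carries P and received p from Maria (pp), so Ines is Pp.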